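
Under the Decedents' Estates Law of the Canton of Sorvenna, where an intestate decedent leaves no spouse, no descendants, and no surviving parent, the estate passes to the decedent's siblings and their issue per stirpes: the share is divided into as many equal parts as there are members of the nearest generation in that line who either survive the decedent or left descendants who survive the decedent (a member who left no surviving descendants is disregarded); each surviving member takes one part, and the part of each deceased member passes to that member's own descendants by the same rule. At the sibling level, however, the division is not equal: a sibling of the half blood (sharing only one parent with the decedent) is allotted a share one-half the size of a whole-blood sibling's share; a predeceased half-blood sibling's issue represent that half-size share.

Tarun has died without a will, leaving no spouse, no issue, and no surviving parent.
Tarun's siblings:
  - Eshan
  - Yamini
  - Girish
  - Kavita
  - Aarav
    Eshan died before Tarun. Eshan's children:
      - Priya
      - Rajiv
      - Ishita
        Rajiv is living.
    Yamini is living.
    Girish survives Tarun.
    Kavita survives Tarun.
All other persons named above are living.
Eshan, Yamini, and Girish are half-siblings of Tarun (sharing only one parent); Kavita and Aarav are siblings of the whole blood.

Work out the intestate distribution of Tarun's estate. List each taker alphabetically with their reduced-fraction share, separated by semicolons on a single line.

No spouse, descendants, or parent survives, so the estate passes to Tarun's siblings per stirpes.
Half-blood siblings count for one-half the weight of whole-blood siblings at the initial division.
Dividing 1 in proportion to weights (total weight 7/2): Eshan (weight 1/2) → 1/7; Yamini (weight 1/2) → 1/7; Girish (weight 1/2) → 1/7; Kavita (weight 1) → 2/7; Aarav (weight 1) → 2/7.
Eshan predeceased; the 1/7 allotted to Eshan's branch passes to Eshan's issue by representation.
The 1/7 is divided into 3 equal shares of 1/21 among Priya, Rajiv, Ishita.
Priya is living and takes 1/21.
Rajiv is living and takes 1/21.
Ishita is living and takes 1/21.
Yamini is living and takes 1/7.
Girish is living and takes 1/7.
Kavita is living and takes 2/7.
Aarav is living and takes 2/7.

Aarav 2/7; Girish 1/7; Ishita 1/21; Kavita 2/7; Priya 1/21; Rajiv 1/21; Yamini 1/7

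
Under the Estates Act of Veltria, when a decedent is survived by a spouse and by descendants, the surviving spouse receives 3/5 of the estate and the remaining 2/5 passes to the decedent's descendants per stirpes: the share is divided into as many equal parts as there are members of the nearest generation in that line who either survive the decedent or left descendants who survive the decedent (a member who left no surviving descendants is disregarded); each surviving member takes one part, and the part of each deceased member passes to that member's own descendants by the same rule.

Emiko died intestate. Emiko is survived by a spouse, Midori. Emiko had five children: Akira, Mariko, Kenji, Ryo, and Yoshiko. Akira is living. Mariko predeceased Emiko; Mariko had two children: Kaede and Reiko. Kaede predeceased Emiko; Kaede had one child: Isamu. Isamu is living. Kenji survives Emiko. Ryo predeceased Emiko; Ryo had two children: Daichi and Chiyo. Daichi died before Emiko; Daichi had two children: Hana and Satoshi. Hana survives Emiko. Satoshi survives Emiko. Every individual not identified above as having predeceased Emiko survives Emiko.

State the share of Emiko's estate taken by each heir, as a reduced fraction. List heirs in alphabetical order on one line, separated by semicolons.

Akira 2/25; Chiyo 1/25; Hana 1/50; Isamu 1/25; Kenji 2/25; Midori 3/5; Reiko 1/25; Satoshi 1/50; Yoshiko 2/25

Midori, as surviving spouse, takes 3/5.
The remaining 2/5 passes to Emiko's descendants per stirpes.
The 2/5 is divided into 5 equal shares of 2/25 among Akira, Mariko, Kenji, Ryo, Yoshiko.
Akira is living and takes 2/25.
Mariko predeceased; the 2/25 allotted to Mariko's branch passes to Mariko's issue by representation.
The 2/25 is divided into 2 equal shares of 1/25 among Kaede, Reiko.
Kaede predeceased; the 1/25 allotted to Kaede's branch passes to Kaede's issue by representation.
Isamu is the sole taker at this level and receives the full 1/25.
Reiko is living and takes 1/25.
Kenji is living and takes 2/25.
Ryo predeceased; the 2/25 allotted to Ryo's branch passes to Ryo's issue by representation.
The 2/25 is divided into 2 equal shares of 1/25 among Daichi, Chiyo.
Daichi predeceased; the 1/25 allotted to Daichi's branch passes to Daichi's issue by representation.
The 1/25 is divided into 2 equal shares of 1/50 among Hana, Satoshi.
Hana is living and takes 1/50.
Satoshi is living and takes 1/50.
Chiyo is living and takes 1/25.
Yoshiko is living and takes 2/25.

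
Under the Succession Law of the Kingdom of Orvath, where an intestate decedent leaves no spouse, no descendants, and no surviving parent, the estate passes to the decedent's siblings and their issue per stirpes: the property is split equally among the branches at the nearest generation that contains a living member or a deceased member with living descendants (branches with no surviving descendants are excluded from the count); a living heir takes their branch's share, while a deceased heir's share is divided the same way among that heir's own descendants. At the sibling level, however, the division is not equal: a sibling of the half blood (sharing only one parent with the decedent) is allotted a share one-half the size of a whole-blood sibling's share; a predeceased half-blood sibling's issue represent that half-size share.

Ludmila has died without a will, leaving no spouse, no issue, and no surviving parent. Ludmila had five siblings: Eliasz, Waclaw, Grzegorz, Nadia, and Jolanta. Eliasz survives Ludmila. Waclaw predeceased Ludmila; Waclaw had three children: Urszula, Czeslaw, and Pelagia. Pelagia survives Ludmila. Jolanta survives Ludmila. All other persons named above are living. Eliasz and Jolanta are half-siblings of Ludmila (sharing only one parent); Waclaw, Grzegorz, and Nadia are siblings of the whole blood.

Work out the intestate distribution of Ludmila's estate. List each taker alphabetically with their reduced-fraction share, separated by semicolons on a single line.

Czeslaw 1/12; Eliasz 1/8; Grzegorz 1/4; Jolanta 1/8; Nadia 1/4; Pelagia 1/12; Urszula 1/12

No spouse, descendants, or parent survives, so the estate passes to Ludmila's siblings per stirpes.
Half-blood siblings count for one-half the weight of whole-blood siblings at the initial division.
Dividing 1 in proportion to weights (total weight 4): Eliasz (weight 1/2) → 1/8; Waclaw (weight 1) → 1/4; Grzegorz (weight 1) → 1/4; Nadia (weight 1) → 1/4; Jolanta (weight 1/2) → 1/8.
Eliasz is living and takes 1/8.
Waclaw predeceased; the 1/4 allotted to Waclaw's branch passes to Waclaw's issue by representation.
The 1/4 is divided into 3 equal shares of 1/12 among Urszula, Czeslaw, Pelagia.
Urszula is living and takes 1/12.
Czeslaw is living and takes 1/12.
Pelagia is living and takes 1/12.
Grzegorz is living and takes 1/4.
Nadia is living and takes 1/4.
Jolanta is living and takes 1/8.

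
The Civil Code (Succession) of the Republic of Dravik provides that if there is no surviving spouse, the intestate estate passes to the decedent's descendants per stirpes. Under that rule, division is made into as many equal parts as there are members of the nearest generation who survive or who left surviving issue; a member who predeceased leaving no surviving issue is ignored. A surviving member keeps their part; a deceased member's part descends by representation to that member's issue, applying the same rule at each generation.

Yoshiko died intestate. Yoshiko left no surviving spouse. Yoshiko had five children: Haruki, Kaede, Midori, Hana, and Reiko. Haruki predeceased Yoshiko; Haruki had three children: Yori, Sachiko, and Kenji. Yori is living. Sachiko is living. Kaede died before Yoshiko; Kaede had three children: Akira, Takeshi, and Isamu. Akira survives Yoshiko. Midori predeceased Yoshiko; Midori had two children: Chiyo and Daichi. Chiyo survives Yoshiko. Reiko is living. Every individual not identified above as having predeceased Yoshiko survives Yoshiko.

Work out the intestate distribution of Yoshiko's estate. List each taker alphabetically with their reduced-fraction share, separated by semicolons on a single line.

Akira 1/15; Chiyo 1/10; Daichi 1/10; Hana 1/5; Isamu 1/15; Kenji 1/15; Reiko 1/5; Sachiko 1/15; Takeshi 1/15; Yori 1/15

There is no surviving spouse, so the entire estate passes to Yoshiko's descendants per stirpes.
The estate is divided into 5 equal shares of 1/5 among Haruki, Kaede, Midori, Hana, Reiko.
Haruki predeceased; the 1/5 allotted to Haruki's branch passes to Haruki's issue by representation.
The 1/5 is divided into 3 equal shares of 1/15 among Yori, Sachiko, Kenji.
Yori is living and takes 1/15.
Sachiko is living and takes 1/15.
Kenji is living and takes 1/15.
Kaede predeceased; the 1/5 allotted to Kaede's branch passes to Kaede's issue by representation.
The 1/5 is divided into 3 equal shares of 1/15 among Akira, Takeshi, Isamu.
Akira is living and takes 1/15.
Takeshi is living and takes 1/15.
Isamu is living and takes 1/15.
Midori predeceased; the 1/5 allotted to Midori's branch passes to Midori's issue by representation.
The 1/5 is divided into 2 equal shares of 1/10 among Chiyo, Daichi.
Chiyo is living and takes 1/10.
Daichi is living and takes 1/10.
Hana is living and takes 1/5.
Reiko is living and takes 1/5.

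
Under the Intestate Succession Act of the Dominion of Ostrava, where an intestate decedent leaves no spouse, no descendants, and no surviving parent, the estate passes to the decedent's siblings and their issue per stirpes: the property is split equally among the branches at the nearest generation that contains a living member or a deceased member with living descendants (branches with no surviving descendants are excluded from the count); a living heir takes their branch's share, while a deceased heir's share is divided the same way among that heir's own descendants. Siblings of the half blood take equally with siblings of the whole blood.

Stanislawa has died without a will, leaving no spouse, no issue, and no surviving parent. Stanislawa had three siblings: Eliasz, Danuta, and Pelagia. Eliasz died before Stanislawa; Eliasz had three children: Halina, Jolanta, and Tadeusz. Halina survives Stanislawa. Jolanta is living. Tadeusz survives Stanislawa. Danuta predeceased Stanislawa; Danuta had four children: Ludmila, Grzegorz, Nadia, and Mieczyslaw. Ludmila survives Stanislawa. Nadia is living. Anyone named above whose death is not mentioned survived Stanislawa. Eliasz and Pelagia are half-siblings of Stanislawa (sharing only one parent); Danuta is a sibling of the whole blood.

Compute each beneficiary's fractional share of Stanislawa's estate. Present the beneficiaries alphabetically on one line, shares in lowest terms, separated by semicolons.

Grzegorz 1/12; Halina 1/9; Jolanta 1/9; Ludmila 1/12; Mieczyslaw 1/12; Nadia 1/12; Pelagia 1/3; Tadeusz 1/9

No spouse, descendants, or parent survives, so the estate passes to Stanislawa's siblings per stirpes.
Half-blood and whole-blood siblings take equally under the stated rule.
The estate is divided into 3 equal shares of 1/3 among Eliasz, Danuta, Pelagia.
Eliasz predeceased; the 1/3 allotted to Eliasz's branch passes to Eliasz's issue by representation.
The 1/3 is divided into 3 equal shares of 1/9 among Halina, Jolanta, Tadeusz.
Halina is living and takes 1/9.
Jolanta is living and takes 1/9.
Tadeusz is living and takes 1/9.
Danuta predeceased; the 1/3 allotted to Danuta's branch passes to Danuta's issue by representation.
The 1/3 is divided into 4 equal shares of 1/12 among Ludmila, Grzegorz, Nadia, Mieczyslaw.
Ludmila is living and takes 1/12.
Grzegorz is living and takes 1/12.
Nadia is living and takes 1/12.
Mieczyslaw is living and takes 1/12.
Pelagia is living and takes 1/3.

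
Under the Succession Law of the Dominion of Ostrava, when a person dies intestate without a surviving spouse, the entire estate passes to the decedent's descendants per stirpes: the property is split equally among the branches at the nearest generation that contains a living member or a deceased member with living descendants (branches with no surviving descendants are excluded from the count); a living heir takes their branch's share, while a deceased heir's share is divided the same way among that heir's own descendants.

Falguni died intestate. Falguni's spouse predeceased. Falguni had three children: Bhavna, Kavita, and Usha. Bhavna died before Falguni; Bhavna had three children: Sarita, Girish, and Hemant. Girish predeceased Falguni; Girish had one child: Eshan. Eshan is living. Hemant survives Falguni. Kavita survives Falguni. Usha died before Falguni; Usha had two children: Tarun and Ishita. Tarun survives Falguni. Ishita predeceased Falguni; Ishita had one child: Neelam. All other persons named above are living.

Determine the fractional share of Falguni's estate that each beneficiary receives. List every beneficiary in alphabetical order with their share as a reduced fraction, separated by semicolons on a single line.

There is no surviving spouse, so the entire estate passes to Falguni's descendants per stirpes.
The estate is divided into 3 equal shares of 1/3 among Bhavna, Kavita, Usha.
Bhavna predeceased; the 1/3 allotted to Bhavna's branch passes to Bhavna's issue by representation.
The 1/3 is divided into 3 equal shares of 1/9 among Sarita, Girish, Hemant.
Sarita is living and takes 1/9.
Girish predeceased; the 1/9 allotted to Girish's branch passes to Girish's issue by representation.
Eshan is the sole taker at this level and receives the full 1/9.
Hemant is living and takes 1/9.
Kavita is living and takes 1/3.
Usha predeceased; the 1/3 allotted to Usha's branch passes to Usha's issue by representation.
The 1/3 is divided into 2 equal shares of 1/6 among Tarun, Ishita.
Tarun is living and takes 1/6.
Ishita predeceased; the 1/6 allotted to Ishita's branch passes to Ishita's issue by representation.
Neelam is the sole taker at this level and receives the full 1/6.

Eshan 1/9; Hemant 1/9; Kavita 1/3; Neelam 1/6; Sarita 1/9; Tarun 1/6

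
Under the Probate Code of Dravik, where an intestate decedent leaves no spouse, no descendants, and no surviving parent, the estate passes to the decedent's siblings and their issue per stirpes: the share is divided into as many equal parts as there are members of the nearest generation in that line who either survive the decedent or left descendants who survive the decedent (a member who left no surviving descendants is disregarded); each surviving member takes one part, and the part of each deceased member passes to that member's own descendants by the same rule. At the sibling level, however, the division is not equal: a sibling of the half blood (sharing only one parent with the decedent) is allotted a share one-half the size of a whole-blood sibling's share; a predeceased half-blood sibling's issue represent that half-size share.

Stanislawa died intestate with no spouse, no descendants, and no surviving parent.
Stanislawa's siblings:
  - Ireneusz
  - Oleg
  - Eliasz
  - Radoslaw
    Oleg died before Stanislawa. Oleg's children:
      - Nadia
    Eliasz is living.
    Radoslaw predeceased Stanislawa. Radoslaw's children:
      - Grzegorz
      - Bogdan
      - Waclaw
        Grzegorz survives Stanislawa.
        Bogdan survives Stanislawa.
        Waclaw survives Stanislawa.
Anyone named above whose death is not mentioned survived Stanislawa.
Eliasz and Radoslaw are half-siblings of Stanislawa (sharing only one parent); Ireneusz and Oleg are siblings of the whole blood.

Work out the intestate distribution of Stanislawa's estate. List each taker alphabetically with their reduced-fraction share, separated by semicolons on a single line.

Bogdan 1/18; Eliasz 1/6; Grzegorz 1/18; Ireneusz 1/3; Nadia 1/3; Waclaw 1/18

No spouse, descendants, or parent survives, so the estate passes to Stanislawa's siblings per stirpes.
Half-blood siblings count for one-half the weight of whole-blood siblings at the initial division.
Dividing 1 in proportion to weights (total weight 3): Ireneusz (weight 1) → 1/3; Oleg (weight 1) → 1/3; Eliasz (weight 1/2) → 1/6; Radoslaw (weight 1/2) → 1/6.
Ireneusz is living and takes 1/3.
Oleg predeceased; the 1/3 allotted to Oleg's branch passes to Oleg's issue by representation.
Nadia is the sole taker at this level and receives the full 1/3.
Eliasz is living and takes 1/6.
Radoslaw predeceased; the 1/6 allotted to Radoslaw's branch passes to Radoslaw's issue by representation.
The 1/6 is divided into 3 equal shares of 1/18 among Grzegorz, Bogdan, Waclaw.
Grzegorz is living and takes 1/18.
Bogdan is living and takes 1/18.
Waclaw is living and takes 1/18.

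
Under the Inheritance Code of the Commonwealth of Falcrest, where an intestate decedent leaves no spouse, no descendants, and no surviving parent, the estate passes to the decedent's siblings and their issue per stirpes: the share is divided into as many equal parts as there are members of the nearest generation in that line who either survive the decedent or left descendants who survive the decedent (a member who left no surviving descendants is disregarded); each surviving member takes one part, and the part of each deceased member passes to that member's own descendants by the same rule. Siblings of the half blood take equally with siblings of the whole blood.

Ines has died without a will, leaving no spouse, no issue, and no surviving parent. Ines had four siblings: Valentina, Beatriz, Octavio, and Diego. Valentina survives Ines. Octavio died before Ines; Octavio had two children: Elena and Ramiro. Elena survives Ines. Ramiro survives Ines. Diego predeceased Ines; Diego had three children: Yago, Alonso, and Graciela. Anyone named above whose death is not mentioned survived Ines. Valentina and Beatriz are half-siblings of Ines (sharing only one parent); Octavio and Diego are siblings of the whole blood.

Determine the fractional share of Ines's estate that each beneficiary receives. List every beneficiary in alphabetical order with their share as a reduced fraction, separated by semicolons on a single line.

Alonso 1/12; Beatriz 1/4; Elena 1/8; Graciela 1/12; Ramiro 1/8; Valentina 1/4; Yago 1/12

No spouse, descendants, or parent survives, so the estate passes to Ines's siblings per stirpes.
Half-blood and whole-blood siblings take equally under the stated rule.
The estate is divided into 4 equal shares of 1/4 among Valentina, Beatriz, Octavio, Diego.
Valentina is living and takes 1/4.
Beatriz is living and takes 1/4.
Octavio predeceased; the 1/4 allotted to Octavio's branch passes to Octavio's issue by representation.
The 1/4 is divided into 2 equal shares of 1/8 among Elena, Ramiro.
Elena is living and takes 1/8.
Ramiro is living and takes 1/8.
Diego predeceased; the 1/4 allotted to Diego's branch passes to Diego's issue by representation.
The 1/4 is divided into 3 equal shares of 1/12 among Yago, Alonso, Graciela.
Yago is living and takes 1/12.
Alonso is living and takes 1/12.
Graciela is living and takes 1/12.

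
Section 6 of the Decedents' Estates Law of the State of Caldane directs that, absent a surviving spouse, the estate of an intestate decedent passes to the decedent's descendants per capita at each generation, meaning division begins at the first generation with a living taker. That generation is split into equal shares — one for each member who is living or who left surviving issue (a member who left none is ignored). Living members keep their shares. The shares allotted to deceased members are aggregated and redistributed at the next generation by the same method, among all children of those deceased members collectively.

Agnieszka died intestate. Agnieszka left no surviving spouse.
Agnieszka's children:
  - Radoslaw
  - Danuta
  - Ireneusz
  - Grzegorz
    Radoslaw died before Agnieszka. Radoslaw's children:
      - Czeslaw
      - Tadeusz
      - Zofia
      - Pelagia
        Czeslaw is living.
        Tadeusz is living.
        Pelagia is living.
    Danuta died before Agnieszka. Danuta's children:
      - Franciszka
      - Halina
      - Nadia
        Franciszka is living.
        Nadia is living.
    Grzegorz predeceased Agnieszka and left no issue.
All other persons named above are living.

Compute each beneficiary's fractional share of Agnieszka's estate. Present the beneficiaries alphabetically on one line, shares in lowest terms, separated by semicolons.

Czeslaw 2/21; Franciszka 2/21; Halina 2/21; Ireneusz 1/3; Nadia 2/21; Pelagia 2/21; Tadeusz 2/21; Zofia 2/21

There is no surviving spouse, so the entire estate passes to Agnieszka's descendants per capita at each generation.
At generation 1 (Radoslaw, Danuta, Ireneusz) there are 3 shares of (1)/3 = 1/3 each.
Living: Ireneusz — each takes 1/3.
Deceased: Radoslaw and Danuta. Their combined 2/3 is pooled and carried to generation 2.
At generation 2 (Czeslaw, Tadeusz, Zofia, Pelagia, Franciszka, Halina, Nadia) there are 7 shares of (2/3)/7 = 2/21 each.
Living: Czeslaw, Tadeusz, Zofia, Pelagia, Franciszka, Halina, and Nadia — each takes 2/21.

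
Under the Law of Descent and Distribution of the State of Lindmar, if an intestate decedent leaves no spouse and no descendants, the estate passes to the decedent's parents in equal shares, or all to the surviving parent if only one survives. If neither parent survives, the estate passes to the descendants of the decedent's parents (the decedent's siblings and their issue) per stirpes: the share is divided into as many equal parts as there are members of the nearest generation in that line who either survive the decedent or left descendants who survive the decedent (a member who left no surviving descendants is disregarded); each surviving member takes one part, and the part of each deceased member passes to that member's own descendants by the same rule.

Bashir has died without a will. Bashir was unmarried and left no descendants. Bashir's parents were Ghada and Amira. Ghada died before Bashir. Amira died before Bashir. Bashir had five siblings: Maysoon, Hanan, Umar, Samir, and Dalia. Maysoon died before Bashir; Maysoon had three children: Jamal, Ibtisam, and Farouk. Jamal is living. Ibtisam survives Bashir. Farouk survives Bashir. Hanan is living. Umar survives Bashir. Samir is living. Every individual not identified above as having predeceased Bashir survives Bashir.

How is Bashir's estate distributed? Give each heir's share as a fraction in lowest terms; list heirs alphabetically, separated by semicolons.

Neither parent survives and there are no descendants, so the estate passes to Bashir's siblings and their issue per stirpes.
The estate is divided into 5 equal shares of 1/5 among Maysoon, Hanan, Umar, Samir, Dalia.
Maysoon predeceased; the 1/5 allotted to Maysoon's branch passes to Maysoon's issue by representation.
The 1/5 is divided into 3 equal shares of 1/15 among Jamal, Ibtisam, Farouk.
Jamal is living and takes 1/15.
Ibtisam is living and takes 1/15.
Farouk is living and takes 1/15.
Hanan is living and takes 1/5.
Umar is living and takes 1/5.
Samir is living and takes 1/5.
Dalia is living and takes 1/5.

Dalia 1/5; Farouk 1/15; Hanan 1/5; Ibtisam 1/15; Jamal 1/15; Samir 1/5; Umar 1/5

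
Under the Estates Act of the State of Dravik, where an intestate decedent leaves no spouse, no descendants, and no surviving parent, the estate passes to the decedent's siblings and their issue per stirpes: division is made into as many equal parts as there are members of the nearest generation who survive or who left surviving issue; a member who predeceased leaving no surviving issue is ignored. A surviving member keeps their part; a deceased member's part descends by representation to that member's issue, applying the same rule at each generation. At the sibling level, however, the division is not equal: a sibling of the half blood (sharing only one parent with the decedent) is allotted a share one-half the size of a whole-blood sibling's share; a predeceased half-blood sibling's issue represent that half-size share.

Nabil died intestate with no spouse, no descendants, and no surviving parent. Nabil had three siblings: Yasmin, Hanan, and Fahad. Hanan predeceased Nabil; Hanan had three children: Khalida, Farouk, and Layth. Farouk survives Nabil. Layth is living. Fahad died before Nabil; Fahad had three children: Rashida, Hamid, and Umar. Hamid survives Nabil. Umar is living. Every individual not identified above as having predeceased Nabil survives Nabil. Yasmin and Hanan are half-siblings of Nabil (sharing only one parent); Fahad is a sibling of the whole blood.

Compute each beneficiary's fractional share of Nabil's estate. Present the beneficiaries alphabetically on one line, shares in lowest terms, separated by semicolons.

No spouse, descendants, or parent survives, so the estate passes to Nabil's siblings per stirpes.
Half-blood siblings count for one-half the weight of whole-blood siblings at the initial division.
Dividing 1 in proportion to weights (total weight 2): Yasmin (weight 1/2) → 1/4; Hanan (weight 1/2) → 1/4; Fahad (weight 1) → 1/2.
Yasmin is living and takes 1/4.
Hanan predeceased; the 1/4 allotted to Hanan's branch passes to Hanan's issue by representation.
The 1/4 is divided into 3 equal shares of 1/12 among Khalida, Farouk, Layth.
Khalida is living and takes 1/12.
Farouk is living and takes 1/12.
Layth is living and takes 1/12.
Fahad predeceased; the 1/2 allotted to Fahad's branch passes to Fahad's issue by representation.
The 1/2 is divided into 3 equal shares of 1/6 among Rashida, Hamid, Umar.
Rashida is living and takes 1/6.
Hamid is living and takes 1/6.
Umar is living and takes 1/6.

Farouk 1/12; Hamid 1/6; Khalida 1/12; Layth 1/12; Rashida 1/6; Umar 1/6; Yasmin 1/4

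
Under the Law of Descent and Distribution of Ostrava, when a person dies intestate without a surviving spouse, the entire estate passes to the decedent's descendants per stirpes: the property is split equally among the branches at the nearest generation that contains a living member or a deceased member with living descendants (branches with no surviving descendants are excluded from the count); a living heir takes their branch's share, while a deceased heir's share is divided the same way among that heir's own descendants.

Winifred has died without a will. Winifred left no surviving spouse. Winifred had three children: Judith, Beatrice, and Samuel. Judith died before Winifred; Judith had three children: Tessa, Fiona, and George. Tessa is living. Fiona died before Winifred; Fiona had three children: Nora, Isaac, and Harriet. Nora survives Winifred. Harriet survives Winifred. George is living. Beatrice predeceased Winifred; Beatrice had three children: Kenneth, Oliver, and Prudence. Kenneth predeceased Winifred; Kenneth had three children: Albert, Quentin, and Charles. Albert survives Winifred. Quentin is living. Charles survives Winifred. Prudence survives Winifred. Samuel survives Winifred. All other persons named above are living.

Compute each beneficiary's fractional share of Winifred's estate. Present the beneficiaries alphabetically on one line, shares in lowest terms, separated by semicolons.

Albert 1/27; Charles 1/27; George 1/9; Harriet 1/27; Isaac 1/27; Nora 1/27; Oliver 1/9; Prudence 1/9; Quentin 1/27; Samuel 1/3; Tessa 1/9

There is no surviving spouse, so the entire estate passes to Winifred's descendants per stirpes.
The estate is divided into 3 equal shares of 1/3 among Judith, Beatrice, Samuel.
Judith predeceased; the 1/3 allotted to Judith's branch passes to Judith's issue by representation.
The 1/3 is divided into 3 equal shares of 1/9 among Tessa, Fiona, George.
Tessa is living and takes 1/9.
Fiona predeceased; the 1/9 allotted to Fiona's branch passes to Fiona's issue by representation.
The 1/9 is divided into 3 equal shares of 1/27 among Nora, Isaac, Harriet.
Nora is living and takes 1/27.
Isaac is living and takes 1/27.
Harriet is living and takes 1/27.
George is living and takes 1/9.
Beatrice predeceased; the 1/3 allotted to Beatrice's branch passes to Beatrice's issue by representation.
The 1/3 is divided into 3 equal shares of 1/9 among Kenneth, Oliver, Prudence.
Kenneth predeceased; the 1/9 allotted to Kenneth's branch passes to Kenneth's issue by representation.
The 1/9 is divided into 3 equal shares of 1/27 among Albert, Quentin, Charles.
Albert is living and takes 1/27.
Quentin is living and takes 1/27.
Charles is living and takes 1/27.
Oliver is living and takes 1/9.
Prudence is living and takes 1/9.
Samuel is living and takes 1/3.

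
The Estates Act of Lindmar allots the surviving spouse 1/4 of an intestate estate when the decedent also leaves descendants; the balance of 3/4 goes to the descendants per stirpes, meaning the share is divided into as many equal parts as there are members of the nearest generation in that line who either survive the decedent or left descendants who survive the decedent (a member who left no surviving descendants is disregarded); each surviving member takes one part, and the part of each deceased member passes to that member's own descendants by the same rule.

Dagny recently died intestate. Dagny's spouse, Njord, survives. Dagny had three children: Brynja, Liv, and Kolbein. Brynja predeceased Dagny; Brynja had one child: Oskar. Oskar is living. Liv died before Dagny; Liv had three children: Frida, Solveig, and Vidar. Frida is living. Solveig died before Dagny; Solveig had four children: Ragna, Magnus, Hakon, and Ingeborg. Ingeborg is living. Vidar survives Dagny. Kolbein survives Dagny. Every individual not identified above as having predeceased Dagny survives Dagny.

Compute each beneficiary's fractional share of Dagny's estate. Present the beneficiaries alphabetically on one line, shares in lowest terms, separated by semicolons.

Njord, as surviving spouse, takes 1/4.
The remaining 3/4 passes to Dagny's descendants per stirpes.
The 3/4 is divided into 3 equal shares of 1/4 among Brynja, Liv, Kolbein.
Brynja predeceased; the 1/4 allotted to Brynja's branch passes to Brynja's issue by representation.
Oskar is the sole taker at this level and receives the full 1/4.
Liv predeceased; the 1/4 allotted to Liv's branch passes to Liv's issue by representation.
The 1/4 is divided into 3 equal shares of 1/12 among Frida, Solveig, Vidar.
Frida is living and takes 1/12.
Solveig predeceased; the 1/12 allotted to Solveig's branch passes to Solveig's issue by representation.
The 1/12 is divided into 4 equal shares of 1/48 among Ragna, Magnus, Hakon, Ingeborg.
Ragna is living and takes 1/48.
Magnus is living and takes 1/48.
Hakon is living and takes 1/48.
Ingeborg is living and takes 1/48.
Vidar is living and takes 1/12.
Kolbein is living and takes 1/4.

Frida 1/12; Hakon 1/48; Ingeborg 1/48; Kolbein 1/4; Magnus 1/48; Njord 1/4; Oskar 1/4; Ragna 1/48; Vidar 1/12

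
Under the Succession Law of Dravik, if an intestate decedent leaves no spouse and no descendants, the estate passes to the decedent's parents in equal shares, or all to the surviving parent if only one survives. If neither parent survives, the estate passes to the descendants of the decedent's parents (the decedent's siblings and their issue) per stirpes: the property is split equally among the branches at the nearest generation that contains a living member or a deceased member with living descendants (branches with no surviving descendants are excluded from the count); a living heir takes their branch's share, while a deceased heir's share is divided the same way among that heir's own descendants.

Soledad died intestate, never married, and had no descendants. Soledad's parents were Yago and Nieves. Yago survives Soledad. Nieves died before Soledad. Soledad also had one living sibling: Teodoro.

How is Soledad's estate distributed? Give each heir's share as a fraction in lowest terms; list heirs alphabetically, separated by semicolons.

Only one parent, Yago, survives, so Yago takes the entire estate. The siblings take nothing because a surviving parent has priority.

Yago 1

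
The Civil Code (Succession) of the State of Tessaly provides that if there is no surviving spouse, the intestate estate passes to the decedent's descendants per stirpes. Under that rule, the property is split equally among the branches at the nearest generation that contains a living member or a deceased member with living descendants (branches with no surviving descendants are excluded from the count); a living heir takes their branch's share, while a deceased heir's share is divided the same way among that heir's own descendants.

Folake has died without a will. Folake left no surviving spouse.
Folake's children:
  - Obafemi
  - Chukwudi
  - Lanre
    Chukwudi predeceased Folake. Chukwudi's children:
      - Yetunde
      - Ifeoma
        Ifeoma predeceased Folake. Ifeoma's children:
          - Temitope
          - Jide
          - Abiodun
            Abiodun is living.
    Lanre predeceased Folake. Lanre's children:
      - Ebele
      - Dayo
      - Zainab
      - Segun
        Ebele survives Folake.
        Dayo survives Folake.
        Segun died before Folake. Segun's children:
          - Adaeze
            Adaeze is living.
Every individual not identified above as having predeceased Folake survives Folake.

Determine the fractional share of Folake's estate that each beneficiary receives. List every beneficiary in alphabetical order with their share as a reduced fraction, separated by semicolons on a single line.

Abiodun 1/18; Adaeze 1/12; Dayo 1/12; Ebele 1/12; Jide 1/18; Obafemi 1/3; Temitope 1/18; Yetunde 1/6; Zainab 1/12

There is no surviving spouse, so the entire estate passes to Folake's descendants per stirpes.
The estate is divided into 3 equal shares of 1/3 among Obafemi, Chukwudi, Lanre.
Obafemi is living and takes 1/3.
Chukwudi predeceased; the 1/3 allotted to Chukwudi's branch passes to Chukwudi's issue by representation.
The 1/3 is divided into 2 equal shares of 1/6 among Yetunde, Ifeoma.
Yetunde is living and takes 1/6.
Ifeoma predeceased; the 1/6 allotted to Ifeoma's branch passes to Ifeoma's issue by representation.
The 1/6 is divided into 3 equal shares of 1/18 among Temitope, Jide, Abiodun.
Temitope is living and takes 1/18.
Jide is living and takes 1/18.
Abiodun is living and takes 1/18.
Lanre predeceased; the 1/3 allotted to Lanre's branch passes to Lanre's issue by representation.
The 1/3 is divided into 4 equal shares of 1/12 among Ebele, Dayo, Zainab, Segun.
Ebele is living and takes 1/12.
Dayo is living and takes 1/12.
Zainab is living and takes 1/12.
Segun predeceased; the 1/12 allotted to Segun's branch passes to Segun's issue by representation.
Adaeze is the sole taker at this level and receives the full 1/12.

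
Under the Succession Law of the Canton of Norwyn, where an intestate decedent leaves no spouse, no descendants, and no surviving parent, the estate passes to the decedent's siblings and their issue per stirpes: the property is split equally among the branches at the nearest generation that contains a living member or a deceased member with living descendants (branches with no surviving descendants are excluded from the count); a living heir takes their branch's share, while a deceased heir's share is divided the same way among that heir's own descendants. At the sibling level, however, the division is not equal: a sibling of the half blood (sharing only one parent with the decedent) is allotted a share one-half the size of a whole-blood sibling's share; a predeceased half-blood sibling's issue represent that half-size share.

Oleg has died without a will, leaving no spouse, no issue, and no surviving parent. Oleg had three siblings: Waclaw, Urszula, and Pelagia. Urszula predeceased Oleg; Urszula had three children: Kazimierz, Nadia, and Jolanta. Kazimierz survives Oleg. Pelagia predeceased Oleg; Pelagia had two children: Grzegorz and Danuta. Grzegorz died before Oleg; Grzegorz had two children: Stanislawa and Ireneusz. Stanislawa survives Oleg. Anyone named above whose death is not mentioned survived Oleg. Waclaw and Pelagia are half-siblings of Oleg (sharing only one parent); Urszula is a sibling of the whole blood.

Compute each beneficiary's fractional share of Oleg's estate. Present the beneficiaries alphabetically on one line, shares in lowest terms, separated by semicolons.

No spouse, descendants, or parent survives, so the estate passes to Oleg's siblings per stirpes.
Half-blood siblings count for one-half the weight of whole-blood siblings at the initial division.
Dividing 1 in proportion to weights (total weight 2): Waclaw (weight 1/2) → 1/4; Urszula (weight 1) → 1/2; Pelagia (weight 1/2) → 1/4.
Waclaw is living and takes 1/4.
Urszula predeceased; the 1/2 allotted to Urszula's branch passes to Urszula's issue by representation.
The 1/2 is divided into 3 equal shares of 1/6 among Kazimierz, Nadia, Jolanta.
Kazimierz is living and takes 1/6.
Nadia is living and takes 1/6.
Jolanta is living and takes 1/6.
Pelagia predeceased; the 1/4 allotted to Pelagia's branch passes to Pelagia's issue by representation.
The 1/4 is divided into 2 equal shares of 1/8 among Grzegorz, Danuta.
Grzegorz predeceased; the 1/8 allotted to Grzegorz's branch passes to Grzegorz's issue by representation.
The 1/8 is divided into 2 equal shares of 1/16 among Stanislawa, Ireneusz.
Stanislawa is living and takes 1/16.
Ireneusz is living and takes 1/16.
Danuta is living and takes 1/8.

Danuta 1/8; Ireneusz 1/16; Jolanta 1/6; Kazimierz 1/6; Nadia 1/6; Stanislawa 1/16; Waclaw 1/4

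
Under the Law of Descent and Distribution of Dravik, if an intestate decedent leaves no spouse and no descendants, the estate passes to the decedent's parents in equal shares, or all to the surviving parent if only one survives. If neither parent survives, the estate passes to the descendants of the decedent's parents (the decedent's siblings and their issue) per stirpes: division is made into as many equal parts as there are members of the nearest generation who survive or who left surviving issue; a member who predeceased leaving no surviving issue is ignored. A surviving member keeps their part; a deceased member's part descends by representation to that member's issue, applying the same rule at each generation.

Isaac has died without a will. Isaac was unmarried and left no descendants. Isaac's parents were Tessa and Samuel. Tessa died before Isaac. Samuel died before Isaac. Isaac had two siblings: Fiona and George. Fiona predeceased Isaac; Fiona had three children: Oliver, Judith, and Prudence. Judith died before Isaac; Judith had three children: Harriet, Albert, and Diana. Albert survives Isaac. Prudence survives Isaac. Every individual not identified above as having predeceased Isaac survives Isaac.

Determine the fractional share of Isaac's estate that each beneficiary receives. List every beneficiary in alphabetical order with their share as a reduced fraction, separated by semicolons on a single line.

Neither parent survives and there are no descendants, so the estate passes to Isaac's siblings and their issue per stirpes.
The estate is divided into 2 equal shares of 1/2 among Fiona, George.
Fiona predeceased; the 1/2 allotted to Fiona's branch passes to Fiona's issue by representation.
The 1/2 is divided into 3 equal shares of 1/6 among Oliver, Judith, Prudence.
Oliver is living and takes 1/6.
Judith predeceased; the 1/6 allotted to Judith's branch passes to Judith's issue by representation.
The 1/6 is divided into 3 equal shares of 1/18 among Harriet, Albert, Diana.
Harriet is living and takes 1/18.
Albert is living and takes 1/18.
Diana is living and takes 1/18.
Prudence is living and takes 1/6.
George is living and takes 1/2.

Albert 1/18; Diana 1/18; George 1/2; Harriet 1/18; Oliver 1/6; Prudence 1/6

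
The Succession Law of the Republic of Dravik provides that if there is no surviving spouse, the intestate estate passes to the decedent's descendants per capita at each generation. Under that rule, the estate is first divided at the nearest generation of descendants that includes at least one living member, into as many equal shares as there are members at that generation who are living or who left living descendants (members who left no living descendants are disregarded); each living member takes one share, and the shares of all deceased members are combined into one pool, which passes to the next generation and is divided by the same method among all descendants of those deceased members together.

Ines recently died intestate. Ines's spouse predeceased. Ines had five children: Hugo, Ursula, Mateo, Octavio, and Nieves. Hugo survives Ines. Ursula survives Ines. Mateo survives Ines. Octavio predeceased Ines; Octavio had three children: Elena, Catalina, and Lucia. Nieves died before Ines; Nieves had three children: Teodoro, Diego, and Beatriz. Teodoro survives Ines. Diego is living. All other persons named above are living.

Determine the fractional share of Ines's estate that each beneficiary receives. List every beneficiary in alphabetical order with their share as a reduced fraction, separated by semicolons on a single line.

Beatriz 1/15; Catalina 1/15; Diego 1/15; Elena 1/15; Hugo 1/5; Lucia 1/15; Mateo 1/5; Teodoro 1/15; Ursula 1/5

There is no surviving spouse, so the entire estate passes to Ines's descendants per capita at each generation.
At generation 1 (Hugo, Ursula, Mateo, Octavio, Nieves) there are 5 shares of (1)/5 = 1/5 each.
Living: Hugo, Ursula, and Mateo — each takes 1/5.
Deceased: Octavio and Nieves. Their combined 2/5 is pooled and carried to generation 2.
At generation 2 (Elena, Catalina, Lucia, Teodoro, Diego, Beatriz) there are 6 shares of (2/5)/6 = 1/15 each.
Living: Elena, Catalina, Lucia, Teodoro, Diego, and Beatriz — each takes 1/15.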